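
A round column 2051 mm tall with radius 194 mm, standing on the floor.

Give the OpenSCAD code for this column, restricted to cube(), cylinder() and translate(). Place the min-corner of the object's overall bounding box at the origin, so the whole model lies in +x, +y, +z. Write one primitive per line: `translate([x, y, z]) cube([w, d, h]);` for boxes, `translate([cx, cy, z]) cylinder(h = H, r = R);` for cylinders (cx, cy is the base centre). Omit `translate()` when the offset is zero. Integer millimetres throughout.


translate([194, 194, 0]) cylinder(h = 2051, r = 194);


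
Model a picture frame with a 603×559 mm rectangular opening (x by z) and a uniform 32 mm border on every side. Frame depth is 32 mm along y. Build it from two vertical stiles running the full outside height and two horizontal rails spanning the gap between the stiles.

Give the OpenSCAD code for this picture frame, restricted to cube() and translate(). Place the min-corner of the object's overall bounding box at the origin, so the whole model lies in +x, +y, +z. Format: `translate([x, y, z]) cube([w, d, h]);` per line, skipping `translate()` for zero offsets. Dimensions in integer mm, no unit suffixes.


cube([32, 32, 623]);
translate([635, 0, 0]) cube([32, 32, 623]);
translate([32, 0, 0]) cube([603, 32, 32]);
translate([32, 0, 591]) cube([603, 32, 32]);


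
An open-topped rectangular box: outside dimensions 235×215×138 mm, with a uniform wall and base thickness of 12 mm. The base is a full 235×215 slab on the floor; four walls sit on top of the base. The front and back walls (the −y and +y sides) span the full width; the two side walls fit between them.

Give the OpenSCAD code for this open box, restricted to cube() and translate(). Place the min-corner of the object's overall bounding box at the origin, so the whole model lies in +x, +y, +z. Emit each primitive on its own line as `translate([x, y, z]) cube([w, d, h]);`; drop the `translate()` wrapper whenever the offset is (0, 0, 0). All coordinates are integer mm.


cube([235, 215, 12]);
translate([0, 0, 12]) cube([235, 12, 126]);
translate([0, 203, 12]) cube([235, 12, 126]);
translate([0, 12, 12]) cube([12, 191, 126]);
translate([223, 12, 12]) cube([12, 191, 126]);


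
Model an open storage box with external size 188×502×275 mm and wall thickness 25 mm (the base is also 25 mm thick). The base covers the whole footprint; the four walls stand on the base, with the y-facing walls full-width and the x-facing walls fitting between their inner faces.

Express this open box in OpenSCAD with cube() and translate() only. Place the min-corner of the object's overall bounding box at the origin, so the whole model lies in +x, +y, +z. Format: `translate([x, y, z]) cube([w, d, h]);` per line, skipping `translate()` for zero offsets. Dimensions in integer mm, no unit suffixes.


cube([188, 502, 25]);
translate([0, 0, 25]) cube([188, 25, 250]);
translate([0, 477, 25]) cube([188, 25, 250]);
translate([0, 25, 25]) cube([25, 452, 250]);
translate([163, 25, 25]) cube([25, 452, 250]);


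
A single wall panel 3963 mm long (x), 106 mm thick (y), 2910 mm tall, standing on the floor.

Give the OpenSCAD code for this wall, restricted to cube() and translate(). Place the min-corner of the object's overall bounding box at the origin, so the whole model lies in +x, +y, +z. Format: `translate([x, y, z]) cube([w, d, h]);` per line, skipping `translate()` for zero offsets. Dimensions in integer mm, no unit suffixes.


cube([3963, 106, 2910]);


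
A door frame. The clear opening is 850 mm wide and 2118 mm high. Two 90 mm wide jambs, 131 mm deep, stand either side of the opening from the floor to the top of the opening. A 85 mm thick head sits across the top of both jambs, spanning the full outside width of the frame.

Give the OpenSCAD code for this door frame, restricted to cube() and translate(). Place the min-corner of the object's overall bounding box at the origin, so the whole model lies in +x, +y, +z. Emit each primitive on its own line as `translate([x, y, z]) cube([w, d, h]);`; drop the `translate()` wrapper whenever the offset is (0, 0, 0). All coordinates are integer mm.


cube([90, 131, 2118]);
translate([940, 0, 0]) cube([90, 131, 2118]);
translate([0, 0, 2118]) cube([1030, 131, 85]);


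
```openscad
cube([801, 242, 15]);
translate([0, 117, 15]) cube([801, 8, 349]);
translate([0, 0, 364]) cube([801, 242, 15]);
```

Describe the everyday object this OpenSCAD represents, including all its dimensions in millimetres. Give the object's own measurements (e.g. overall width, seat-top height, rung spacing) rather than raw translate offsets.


An I-beam lying along x, 801 mm long. Overall section height 379 mm. Two flanges 242 mm wide (y) and 15 mm thick, one on the floor and one at the top; a web 8 mm thick runs between them, centred on the flange width.


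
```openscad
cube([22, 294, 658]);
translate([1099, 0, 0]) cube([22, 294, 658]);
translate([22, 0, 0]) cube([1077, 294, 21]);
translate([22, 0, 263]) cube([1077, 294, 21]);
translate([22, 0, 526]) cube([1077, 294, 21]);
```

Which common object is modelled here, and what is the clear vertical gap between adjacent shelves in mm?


A bookshelf. The clear shelf gap is 242 mm.

Two tall side panels with 3 horizontal boards between them — a bookshelf. The first two shelf undersides are at z = 0 and z = 263; with shelf thickness 21, the clear gap is 263 − 0 − 21 = 242 mm.


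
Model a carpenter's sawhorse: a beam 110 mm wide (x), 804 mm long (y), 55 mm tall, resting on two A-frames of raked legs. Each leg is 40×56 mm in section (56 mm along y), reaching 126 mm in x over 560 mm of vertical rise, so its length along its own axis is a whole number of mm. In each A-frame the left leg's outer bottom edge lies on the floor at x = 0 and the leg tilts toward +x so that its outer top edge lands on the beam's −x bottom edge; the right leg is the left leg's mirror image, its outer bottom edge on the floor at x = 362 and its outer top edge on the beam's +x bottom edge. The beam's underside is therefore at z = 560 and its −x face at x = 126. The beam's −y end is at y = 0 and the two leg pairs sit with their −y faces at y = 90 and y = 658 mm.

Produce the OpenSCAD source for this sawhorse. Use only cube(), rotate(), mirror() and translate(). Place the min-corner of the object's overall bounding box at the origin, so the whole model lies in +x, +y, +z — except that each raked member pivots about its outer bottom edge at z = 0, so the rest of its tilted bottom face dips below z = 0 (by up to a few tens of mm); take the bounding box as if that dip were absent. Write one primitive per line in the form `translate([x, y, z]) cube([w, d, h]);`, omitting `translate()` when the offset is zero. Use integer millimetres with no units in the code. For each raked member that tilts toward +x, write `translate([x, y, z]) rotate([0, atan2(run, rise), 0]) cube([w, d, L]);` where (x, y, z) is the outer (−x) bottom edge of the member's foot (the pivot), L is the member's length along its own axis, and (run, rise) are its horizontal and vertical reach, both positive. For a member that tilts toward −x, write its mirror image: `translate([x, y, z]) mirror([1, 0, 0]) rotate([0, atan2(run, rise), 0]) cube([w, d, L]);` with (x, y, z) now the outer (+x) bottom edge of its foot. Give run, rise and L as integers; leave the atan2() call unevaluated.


translate([126, 0, 560]) cube([110, 804, 55]);
translate([0, 90, 0]) rotate([0, atan2(126, 560), 0]) cube([40, 56, 574]);
translate([362, 90, 0]) mirror([1, 0, 0]) rotate([0, atan2(126, 560), 0]) cube([40, 56, 574]);
translate([0, 658, 0]) rotate([0, atan2(126, 560), 0]) cube([40, 56, 574]);
translate([362, 658, 0]) mirror([1, 0, 0]) rotate([0, atan2(126, 560), 0]) cube([40, 56, 574]);


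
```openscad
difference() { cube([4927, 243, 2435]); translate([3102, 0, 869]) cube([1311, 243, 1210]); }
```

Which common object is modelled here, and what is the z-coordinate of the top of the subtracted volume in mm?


A wall with a window opening. The window head height is 2079 mm.

A wall with a rectangular opening subtracted — a window. Sill at z = 869, opening 1210 mm tall, so the head is at 869 + 1210 = 2079 mm.


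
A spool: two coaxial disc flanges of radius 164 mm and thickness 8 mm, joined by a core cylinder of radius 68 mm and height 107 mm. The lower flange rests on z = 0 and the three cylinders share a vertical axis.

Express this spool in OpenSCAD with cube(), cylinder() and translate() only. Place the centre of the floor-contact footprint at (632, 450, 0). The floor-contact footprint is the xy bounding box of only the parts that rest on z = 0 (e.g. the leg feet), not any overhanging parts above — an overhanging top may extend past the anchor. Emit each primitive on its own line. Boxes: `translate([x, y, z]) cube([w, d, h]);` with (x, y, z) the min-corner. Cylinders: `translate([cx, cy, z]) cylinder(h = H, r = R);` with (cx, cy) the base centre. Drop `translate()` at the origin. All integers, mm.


translate([632, 450, 0]) cylinder(h = 8, r = 164);
translate([632, 450, 8]) cylinder(h = 107, r = 68);
translate([632, 450, 115]) cylinder(h = 8, r = 164);


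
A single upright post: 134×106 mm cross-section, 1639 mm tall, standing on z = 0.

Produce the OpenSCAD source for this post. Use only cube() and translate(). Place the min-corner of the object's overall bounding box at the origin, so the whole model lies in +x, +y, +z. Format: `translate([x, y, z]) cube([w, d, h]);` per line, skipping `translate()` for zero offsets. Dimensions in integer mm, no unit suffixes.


cube([134, 106, 1639]);


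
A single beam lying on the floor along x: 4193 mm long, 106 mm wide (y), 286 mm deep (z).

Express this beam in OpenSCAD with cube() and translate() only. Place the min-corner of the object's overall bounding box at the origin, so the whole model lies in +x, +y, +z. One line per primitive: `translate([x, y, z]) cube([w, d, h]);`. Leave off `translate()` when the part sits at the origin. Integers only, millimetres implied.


cube([4193, 106, 286]);


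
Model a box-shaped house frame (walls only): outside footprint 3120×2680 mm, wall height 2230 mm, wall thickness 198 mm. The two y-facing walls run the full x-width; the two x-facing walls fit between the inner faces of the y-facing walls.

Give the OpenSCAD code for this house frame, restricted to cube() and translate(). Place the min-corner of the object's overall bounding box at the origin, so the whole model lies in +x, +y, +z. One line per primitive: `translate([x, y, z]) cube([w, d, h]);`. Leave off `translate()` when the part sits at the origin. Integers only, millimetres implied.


cube([3120, 198, 2230]);
translate([0, 2482, 0]) cube([3120, 198, 2230]);
translate([0, 198, 0]) cube([198, 2284, 2230]);
translate([2922, 198, 0]) cube([198, 2284, 2230]);


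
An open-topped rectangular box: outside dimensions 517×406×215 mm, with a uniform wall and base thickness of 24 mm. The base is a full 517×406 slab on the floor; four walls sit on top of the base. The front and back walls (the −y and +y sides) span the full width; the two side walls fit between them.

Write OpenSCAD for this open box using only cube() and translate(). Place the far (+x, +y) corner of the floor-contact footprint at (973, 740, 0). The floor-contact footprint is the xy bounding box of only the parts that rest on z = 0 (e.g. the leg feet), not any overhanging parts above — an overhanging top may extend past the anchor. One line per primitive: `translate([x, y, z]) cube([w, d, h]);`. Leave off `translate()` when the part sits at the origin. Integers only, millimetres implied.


translate([456, 334, 0]) cube([517, 406, 24]);
translate([456, 334, 24]) cube([517, 24, 191]);
translate([456, 716, 24]) cube([517, 24, 191]);
translate([456, 358, 24]) cube([24, 358, 191]);
translate([949, 358, 24]) cube([24, 358, 191]);


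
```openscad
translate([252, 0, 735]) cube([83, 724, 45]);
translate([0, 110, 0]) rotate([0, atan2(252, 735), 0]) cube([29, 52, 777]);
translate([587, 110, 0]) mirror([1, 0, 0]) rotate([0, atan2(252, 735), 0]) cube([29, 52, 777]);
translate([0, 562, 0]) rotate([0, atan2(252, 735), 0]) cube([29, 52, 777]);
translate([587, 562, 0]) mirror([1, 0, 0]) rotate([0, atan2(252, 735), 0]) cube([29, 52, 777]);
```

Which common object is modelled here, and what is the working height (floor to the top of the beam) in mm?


A sawhorse. The overall height is 780 mm.

A beam across two mirrored pairs of raked legs — a sawhorse. The beam's underside is at z = 735 (matching the legs' vertical rise in atan2(252, 735)) and the beam is 45 mm tall, so its top is at 735 + 45 = 780 mm. The raked legs top out at the beam's underside, so that is the highest point.


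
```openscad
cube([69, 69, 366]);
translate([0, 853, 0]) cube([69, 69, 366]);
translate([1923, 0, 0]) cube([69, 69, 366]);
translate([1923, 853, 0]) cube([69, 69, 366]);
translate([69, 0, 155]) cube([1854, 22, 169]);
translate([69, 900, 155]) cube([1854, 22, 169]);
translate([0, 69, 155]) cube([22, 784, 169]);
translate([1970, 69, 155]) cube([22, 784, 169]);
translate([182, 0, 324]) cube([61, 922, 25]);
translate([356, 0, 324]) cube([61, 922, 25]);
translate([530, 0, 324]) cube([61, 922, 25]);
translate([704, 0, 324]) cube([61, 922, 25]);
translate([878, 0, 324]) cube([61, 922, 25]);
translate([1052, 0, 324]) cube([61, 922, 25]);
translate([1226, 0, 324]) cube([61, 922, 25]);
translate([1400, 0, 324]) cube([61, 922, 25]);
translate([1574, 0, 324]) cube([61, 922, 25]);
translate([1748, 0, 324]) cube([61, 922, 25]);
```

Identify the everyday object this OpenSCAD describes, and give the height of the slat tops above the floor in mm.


A bed frame. The slat-top height is 349 mm.

Four posts, four rails, and a row of slats — a bed frame. Slats sit on the rails at z = 155 + 169 = 324; with slat thickness 25, the top is 349 mm.


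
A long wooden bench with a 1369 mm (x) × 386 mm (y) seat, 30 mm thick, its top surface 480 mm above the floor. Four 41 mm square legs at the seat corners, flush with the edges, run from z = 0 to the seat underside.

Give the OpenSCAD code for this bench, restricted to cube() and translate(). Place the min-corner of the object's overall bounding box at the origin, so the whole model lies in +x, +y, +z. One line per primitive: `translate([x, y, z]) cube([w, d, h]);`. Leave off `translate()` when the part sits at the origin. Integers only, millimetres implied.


translate([0, 0, 450]) cube([1369, 386, 30]);
cube([41, 41, 450]);
translate([0, 345, 0]) cube([41, 41, 450]);
translate([1328, 0, 0]) cube([41, 41, 450]);
translate([1328, 345, 0]) cube([41, 41, 450]);


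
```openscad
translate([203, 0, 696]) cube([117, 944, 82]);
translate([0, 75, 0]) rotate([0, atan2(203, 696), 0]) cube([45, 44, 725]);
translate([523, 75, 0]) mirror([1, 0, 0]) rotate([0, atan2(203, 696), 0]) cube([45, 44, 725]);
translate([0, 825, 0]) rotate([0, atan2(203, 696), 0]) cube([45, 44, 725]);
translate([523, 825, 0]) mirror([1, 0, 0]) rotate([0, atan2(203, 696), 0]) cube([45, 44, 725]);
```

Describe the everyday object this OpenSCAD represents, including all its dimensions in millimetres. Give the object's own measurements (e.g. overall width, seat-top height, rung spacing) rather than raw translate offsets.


A sawhorse. A 117×944×82 mm beam (x, y, z) sits on two A-frame leg pairs. Each pair is two raked legs of 45×44 mm section (44 mm along y) splaying symmetrically in x. Each leg rises 696 mm vertically over 203 mm of horizontal reach and is 725 mm long along its own axis. Every leg's outer bottom edge rests on the floor and its outer top edge meets a bottom edge of the beam — the left legs (tilting toward +x) meet the beam's −x bottom edge, the right legs (their mirror images, tilting toward −x) meet its +x bottom edge — so the leg tops tuck under the beam, the beam's underside is 696 mm above the floor, and the feet are 523 mm apart outside-to-outside with the beam centred between them. The two leg pairs are set in 75 mm from either end of the beam.


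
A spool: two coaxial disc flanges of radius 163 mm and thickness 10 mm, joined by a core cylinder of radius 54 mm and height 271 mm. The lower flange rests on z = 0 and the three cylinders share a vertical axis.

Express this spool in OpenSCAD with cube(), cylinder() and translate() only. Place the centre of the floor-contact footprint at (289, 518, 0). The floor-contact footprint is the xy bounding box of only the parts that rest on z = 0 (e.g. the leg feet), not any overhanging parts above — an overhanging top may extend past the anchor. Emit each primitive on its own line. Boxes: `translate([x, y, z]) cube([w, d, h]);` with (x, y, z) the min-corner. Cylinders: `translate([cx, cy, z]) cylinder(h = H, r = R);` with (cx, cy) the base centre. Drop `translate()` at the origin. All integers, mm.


translate([289, 518, 0]) cylinder(h = 10, r = 163);
translate([289, 518, 10]) cylinder(h = 271, r = 54);
translate([289, 518, 281]) cylinder(h = 10, r = 163);


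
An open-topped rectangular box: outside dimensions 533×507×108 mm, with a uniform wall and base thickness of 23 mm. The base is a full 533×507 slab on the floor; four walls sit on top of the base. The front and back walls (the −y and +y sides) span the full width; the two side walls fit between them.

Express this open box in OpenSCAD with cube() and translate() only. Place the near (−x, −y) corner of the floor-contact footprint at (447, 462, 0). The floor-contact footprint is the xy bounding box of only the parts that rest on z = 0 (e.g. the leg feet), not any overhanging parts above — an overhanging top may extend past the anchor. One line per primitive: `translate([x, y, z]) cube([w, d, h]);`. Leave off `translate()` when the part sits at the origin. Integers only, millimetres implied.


translate([447, 462, 0]) cube([533, 507, 23]);
translate([447, 462, 23]) cube([533, 23, 85]);
translate([447, 946, 23]) cube([533, 23, 85]);
translate([447, 485, 23]) cube([23, 461, 85]);
translate([957, 485, 23]) cube([23, 461, 85]);


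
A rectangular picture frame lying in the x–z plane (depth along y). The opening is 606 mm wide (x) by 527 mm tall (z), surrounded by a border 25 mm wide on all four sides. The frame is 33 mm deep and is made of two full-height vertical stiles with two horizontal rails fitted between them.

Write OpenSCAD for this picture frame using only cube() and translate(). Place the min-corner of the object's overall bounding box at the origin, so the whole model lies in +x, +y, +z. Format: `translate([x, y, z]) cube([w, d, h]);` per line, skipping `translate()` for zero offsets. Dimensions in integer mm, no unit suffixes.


cube([25, 33, 577]);
translate([631, 0, 0]) cube([25, 33, 577]);
translate([25, 0, 0]) cube([606, 33, 25]);
translate([25, 0, 552]) cube([606, 33, 25]);


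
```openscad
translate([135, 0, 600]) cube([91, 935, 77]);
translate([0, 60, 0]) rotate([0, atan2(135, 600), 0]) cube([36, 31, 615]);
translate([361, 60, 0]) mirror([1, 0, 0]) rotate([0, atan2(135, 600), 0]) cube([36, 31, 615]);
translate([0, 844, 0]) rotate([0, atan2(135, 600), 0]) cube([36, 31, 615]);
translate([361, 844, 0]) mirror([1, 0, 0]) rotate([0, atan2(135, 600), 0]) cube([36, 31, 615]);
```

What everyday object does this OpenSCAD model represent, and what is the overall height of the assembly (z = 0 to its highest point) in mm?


A sawhorse. The overall height is 677 mm.

A beam across two mirrored pairs of raked legs — a sawhorse. The beam's underside is at z = 600 (matching the legs' vertical rise in atan2(135, 600)) and the beam is 77 mm tall, so its top is at 600 + 77 = 677 mm. The raked legs top out at the beam's underside, so that is the highest point.


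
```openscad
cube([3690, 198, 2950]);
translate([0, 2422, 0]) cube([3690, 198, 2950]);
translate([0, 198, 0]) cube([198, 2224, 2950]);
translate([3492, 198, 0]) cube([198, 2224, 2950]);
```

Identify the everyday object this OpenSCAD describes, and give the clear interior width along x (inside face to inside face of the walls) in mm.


A house (or room) frame. The interior width is 3294 mm.

Four 2950 mm walls enclosing a rectangle with no floor or roof — a room or house frame. Outside width is 3690 mm and wall thickness is 198 mm, so the interior width is 3690 − 2 × 198 = 3294 mm.


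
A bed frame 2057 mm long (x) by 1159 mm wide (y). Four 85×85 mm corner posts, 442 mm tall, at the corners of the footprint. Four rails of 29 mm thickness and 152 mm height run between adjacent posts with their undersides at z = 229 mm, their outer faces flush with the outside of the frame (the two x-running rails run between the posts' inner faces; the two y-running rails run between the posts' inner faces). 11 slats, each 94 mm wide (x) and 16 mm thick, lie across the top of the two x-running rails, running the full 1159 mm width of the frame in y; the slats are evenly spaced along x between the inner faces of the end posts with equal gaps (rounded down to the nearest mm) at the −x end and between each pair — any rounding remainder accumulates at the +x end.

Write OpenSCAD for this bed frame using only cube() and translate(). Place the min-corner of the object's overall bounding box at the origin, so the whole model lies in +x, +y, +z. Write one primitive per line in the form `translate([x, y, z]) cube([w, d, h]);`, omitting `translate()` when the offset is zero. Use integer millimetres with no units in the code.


cube([85, 85, 442]);
translate([0, 1074, 0]) cube([85, 85, 442]);
translate([1972, 0, 0]) cube([85, 85, 442]);
translate([1972, 1074, 0]) cube([85, 85, 442]);
translate([85, 0, 229]) cube([1887, 29, 152]);
translate([85, 1130, 229]) cube([1887, 29, 152]);
translate([0, 85, 229]) cube([29, 989, 152]);
translate([2028, 85, 229]) cube([29, 989, 152]);
translate([156, 0, 381]) cube([94, 1159, 16]);
translate([321, 0, 381]) cube([94, 1159, 16]);
translate([486, 0, 381]) cube([94, 1159, 16]);
translate([651, 0, 381]) cube([94, 1159, 16]);
translate([816, 0, 381]) cube([94, 1159, 16]);
translate([981, 0, 381]) cube([94, 1159, 16]);
translate([1146, 0, 381]) cube([94, 1159, 16]);
translate([1311, 0, 381]) cube([94, 1159, 16]);
translate([1476, 0, 381]) cube([94, 1159, 16]);
translate([1641, 0, 381]) cube([94, 1159, 16]);
translate([1806, 0, 381]) cube([94, 1159, 16]);


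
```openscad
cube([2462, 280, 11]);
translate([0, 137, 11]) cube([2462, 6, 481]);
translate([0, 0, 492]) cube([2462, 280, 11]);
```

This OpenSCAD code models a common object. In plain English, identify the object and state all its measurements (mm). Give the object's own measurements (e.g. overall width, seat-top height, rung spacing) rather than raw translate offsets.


An I-beam lying along x, 2462 mm long. Overall section height 503 mm. Two flanges 280 mm wide (y) and 11 mm thick, one on the floor and one at the top; a web 6 mm thick runs between them, centred on the flange width.


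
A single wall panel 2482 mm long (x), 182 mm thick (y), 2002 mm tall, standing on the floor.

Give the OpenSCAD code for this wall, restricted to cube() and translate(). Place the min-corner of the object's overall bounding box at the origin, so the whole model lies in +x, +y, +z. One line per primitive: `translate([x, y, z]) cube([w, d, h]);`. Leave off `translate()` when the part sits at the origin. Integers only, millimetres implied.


cube([2482, 182, 2002]);


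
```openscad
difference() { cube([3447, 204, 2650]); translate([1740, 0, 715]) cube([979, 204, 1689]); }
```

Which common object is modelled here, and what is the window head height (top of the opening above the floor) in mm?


A wall with a window opening. The window head height is 2404 mm.

A wall with a rectangular opening subtracted — a window. Sill at z = 715, opening 1689 mm tall, so the head is at 715 + 1689 = 2404 mm.


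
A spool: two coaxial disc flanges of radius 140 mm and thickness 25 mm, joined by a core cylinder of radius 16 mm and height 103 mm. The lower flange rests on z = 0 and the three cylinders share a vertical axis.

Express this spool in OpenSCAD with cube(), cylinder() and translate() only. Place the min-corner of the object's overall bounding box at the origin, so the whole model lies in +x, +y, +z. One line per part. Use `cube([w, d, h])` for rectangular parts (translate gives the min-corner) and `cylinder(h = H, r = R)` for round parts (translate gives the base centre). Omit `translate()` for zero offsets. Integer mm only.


translate([140, 140, 0]) cylinder(h = 25, r = 140);
translate([140, 140, 25]) cylinder(h = 103, r = 16);
translate([140, 140, 128]) cylinder(h = 25, r = 140);


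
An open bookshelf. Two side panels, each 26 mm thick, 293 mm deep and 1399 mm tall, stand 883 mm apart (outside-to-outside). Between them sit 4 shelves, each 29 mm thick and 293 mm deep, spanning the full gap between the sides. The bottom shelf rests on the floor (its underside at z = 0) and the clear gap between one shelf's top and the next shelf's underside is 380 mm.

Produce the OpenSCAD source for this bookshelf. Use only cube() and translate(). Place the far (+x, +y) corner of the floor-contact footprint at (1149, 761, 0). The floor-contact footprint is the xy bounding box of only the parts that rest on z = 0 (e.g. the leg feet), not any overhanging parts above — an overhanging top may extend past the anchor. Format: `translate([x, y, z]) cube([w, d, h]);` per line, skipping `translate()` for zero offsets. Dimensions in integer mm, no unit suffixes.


translate([266, 468, 0]) cube([26, 293, 1399]);
translate([1123, 468, 0]) cube([26, 293, 1399]);
translate([292, 468, 0]) cube([831, 293, 29]);
translate([292, 468, 409]) cube([831, 293, 29]);
translate([292, 468, 818]) cube([831, 293, 29]);
translate([292, 468, 1227]) cube([831, 293, 29]);


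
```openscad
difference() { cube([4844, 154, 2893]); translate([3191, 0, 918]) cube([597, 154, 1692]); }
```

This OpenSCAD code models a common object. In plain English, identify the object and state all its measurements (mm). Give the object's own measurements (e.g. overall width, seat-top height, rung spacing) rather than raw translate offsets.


A wall 4844 mm long (x), 154 mm thick (y), 2893 mm tall, with a rectangular window opening cut through it. The opening is 597 mm wide and 1692 mm tall; its sill is at z = 918 mm and its near (−x) edge is 3191 mm from the wall's −x end. The opening passes through the full wall thickness.


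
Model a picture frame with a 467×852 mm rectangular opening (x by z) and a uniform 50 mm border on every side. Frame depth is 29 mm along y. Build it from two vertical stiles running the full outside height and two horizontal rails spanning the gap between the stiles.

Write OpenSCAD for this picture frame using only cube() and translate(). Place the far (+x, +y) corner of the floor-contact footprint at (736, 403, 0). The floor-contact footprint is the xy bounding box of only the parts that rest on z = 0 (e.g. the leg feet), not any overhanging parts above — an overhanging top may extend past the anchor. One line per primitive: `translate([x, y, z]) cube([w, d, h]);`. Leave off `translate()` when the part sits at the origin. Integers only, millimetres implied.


translate([169, 374, 0]) cube([50, 29, 952]);
translate([686, 374, 0]) cube([50, 29, 952]);
translate([219, 374, 0]) cube([467, 29, 50]);
translate([219, 374, 902]) cube([467, 29, 50]);


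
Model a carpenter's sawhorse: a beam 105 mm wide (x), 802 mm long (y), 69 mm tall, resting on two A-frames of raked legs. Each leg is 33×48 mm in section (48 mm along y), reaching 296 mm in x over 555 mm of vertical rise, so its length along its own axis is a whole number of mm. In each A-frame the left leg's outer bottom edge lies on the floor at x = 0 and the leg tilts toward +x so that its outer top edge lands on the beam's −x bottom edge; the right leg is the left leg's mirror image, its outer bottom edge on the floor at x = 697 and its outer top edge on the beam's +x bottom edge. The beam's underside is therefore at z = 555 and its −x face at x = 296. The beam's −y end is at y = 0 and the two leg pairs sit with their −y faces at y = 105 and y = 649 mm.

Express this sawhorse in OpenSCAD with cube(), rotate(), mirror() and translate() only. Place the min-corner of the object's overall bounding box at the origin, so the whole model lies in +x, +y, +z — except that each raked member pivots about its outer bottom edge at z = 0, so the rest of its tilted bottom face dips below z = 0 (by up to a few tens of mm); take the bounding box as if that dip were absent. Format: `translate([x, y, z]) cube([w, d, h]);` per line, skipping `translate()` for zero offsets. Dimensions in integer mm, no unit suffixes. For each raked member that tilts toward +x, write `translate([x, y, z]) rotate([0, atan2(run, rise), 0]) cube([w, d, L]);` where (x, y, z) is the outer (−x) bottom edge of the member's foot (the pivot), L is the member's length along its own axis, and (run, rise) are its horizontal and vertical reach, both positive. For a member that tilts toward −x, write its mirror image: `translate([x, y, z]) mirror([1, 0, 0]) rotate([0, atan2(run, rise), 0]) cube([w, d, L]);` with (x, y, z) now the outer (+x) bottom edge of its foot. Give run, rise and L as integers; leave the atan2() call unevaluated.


translate([296, 0, 555]) cube([105, 802, 69]);
translate([0, 105, 0]) rotate([0, atan2(296, 555), 0]) cube([33, 48, 629]);
translate([697, 105, 0]) mirror([1, 0, 0]) rotate([0, atan2(296, 555), 0]) cube([33, 48, 629]);
translate([0, 649, 0]) rotate([0, atan2(296, 555), 0]) cube([33, 48, 629]);
translate([697, 649, 0]) mirror([1, 0, 0]) rotate([0, atan2(296, 555), 0]) cube([33, 48, 629]);


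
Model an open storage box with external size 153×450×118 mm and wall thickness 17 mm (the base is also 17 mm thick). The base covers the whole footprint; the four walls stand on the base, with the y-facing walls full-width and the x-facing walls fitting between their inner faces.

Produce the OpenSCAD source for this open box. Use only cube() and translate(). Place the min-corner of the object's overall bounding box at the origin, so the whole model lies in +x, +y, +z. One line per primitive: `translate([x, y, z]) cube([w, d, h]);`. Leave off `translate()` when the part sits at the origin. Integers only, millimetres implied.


cube([153, 450, 17]);
translate([0, 0, 17]) cube([153, 17, 101]);
translate([0, 433, 17]) cube([153, 17, 101]);
translate([0, 17, 17]) cube([17, 416, 101]);
translate([136, 17, 17]) cube([17, 416, 101]);


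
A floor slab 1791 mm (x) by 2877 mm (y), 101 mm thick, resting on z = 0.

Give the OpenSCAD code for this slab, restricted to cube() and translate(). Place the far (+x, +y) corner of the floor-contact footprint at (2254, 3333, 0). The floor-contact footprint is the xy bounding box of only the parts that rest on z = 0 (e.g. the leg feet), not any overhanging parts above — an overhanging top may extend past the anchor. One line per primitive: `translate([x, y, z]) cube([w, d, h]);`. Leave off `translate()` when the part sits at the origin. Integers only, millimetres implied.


translate([463, 456, 0]) cube([1791, 2877, 101]);


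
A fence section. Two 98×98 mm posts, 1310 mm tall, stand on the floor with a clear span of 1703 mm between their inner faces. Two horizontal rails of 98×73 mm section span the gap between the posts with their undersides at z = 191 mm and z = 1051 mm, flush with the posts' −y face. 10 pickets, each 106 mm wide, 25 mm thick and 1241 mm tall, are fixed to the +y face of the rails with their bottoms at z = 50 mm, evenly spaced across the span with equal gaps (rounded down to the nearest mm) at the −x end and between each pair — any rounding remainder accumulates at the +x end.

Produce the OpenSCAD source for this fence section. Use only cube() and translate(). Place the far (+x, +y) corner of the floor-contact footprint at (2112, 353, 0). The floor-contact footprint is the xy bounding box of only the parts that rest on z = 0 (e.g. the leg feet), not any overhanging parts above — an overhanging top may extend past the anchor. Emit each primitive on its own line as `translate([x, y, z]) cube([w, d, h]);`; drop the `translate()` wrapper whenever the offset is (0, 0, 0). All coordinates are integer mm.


translate([213, 255, 0]) cube([98, 98, 1310]);
translate([2014, 255, 0]) cube([98, 98, 1310]);
translate([311, 255, 191]) cube([1703, 98, 73]);
translate([311, 255, 1051]) cube([1703, 98, 73]);
translate([369, 353, 50]) cube([106, 25, 1241]);
translate([533, 353, 50]) cube([106, 25, 1241]);
translate([697, 353, 50]) cube([106, 25, 1241]);
translate([861, 353, 50]) cube([106, 25, 1241]);
translate([1025, 353, 50]) cube([106, 25, 1241]);
translate([1189, 353, 50]) cube([106, 25, 1241]);
translate([1353, 353, 50]) cube([106, 25, 1241]);
translate([1517, 353, 50]) cube([106, 25, 1241]);
translate([1681, 353, 50]) cube([106, 25, 1241]);
translate([1845, 353, 50]) cube([106, 25, 1241]);


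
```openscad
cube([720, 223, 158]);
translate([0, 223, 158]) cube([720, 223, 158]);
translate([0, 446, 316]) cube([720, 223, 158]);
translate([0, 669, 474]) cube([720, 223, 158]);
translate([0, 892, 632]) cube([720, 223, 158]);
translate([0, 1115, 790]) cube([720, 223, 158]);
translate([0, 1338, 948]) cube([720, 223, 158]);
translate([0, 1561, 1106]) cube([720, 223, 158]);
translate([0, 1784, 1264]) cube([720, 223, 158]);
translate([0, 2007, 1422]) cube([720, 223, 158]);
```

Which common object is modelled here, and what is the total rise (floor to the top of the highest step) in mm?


A staircase. The total rise is 1580 mm.

10 identical blocks, each offset up and back from the previous — a staircase. Each step is 158 mm tall and there are 10 of them, so the total rise is 10 × 158 = 1580 mm.


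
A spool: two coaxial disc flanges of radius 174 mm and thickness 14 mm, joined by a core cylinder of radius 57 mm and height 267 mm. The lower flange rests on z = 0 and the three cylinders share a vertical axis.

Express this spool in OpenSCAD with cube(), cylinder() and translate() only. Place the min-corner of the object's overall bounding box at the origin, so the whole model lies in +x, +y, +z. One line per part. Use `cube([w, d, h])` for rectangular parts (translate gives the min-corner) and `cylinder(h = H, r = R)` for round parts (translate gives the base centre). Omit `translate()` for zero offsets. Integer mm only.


translate([174, 174, 0]) cylinder(h = 14, r = 174);
translate([174, 174, 14]) cylinder(h = 267, r = 57);
translate([174, 174, 281]) cylinder(h = 14, r = 174);


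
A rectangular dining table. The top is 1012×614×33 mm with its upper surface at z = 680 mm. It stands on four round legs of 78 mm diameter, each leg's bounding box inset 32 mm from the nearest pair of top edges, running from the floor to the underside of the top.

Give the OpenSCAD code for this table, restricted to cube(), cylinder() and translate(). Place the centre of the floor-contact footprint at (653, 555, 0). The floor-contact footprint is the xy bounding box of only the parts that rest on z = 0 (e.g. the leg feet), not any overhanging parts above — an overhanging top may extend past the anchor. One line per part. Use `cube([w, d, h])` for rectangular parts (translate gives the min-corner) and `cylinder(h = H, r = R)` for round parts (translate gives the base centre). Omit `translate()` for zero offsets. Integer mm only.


translate([147, 248, 647]) cube([1012, 614, 33]);
translate([218, 319, 0]) cylinder(h = 647, r = 39);
translate([1088, 319, 0]) cylinder(h = 647, r = 39);
translate([218, 791, 0]) cylinder(h = 647, r = 39);
translate([1088, 791, 0]) cylinder(h = 647, r = 39);


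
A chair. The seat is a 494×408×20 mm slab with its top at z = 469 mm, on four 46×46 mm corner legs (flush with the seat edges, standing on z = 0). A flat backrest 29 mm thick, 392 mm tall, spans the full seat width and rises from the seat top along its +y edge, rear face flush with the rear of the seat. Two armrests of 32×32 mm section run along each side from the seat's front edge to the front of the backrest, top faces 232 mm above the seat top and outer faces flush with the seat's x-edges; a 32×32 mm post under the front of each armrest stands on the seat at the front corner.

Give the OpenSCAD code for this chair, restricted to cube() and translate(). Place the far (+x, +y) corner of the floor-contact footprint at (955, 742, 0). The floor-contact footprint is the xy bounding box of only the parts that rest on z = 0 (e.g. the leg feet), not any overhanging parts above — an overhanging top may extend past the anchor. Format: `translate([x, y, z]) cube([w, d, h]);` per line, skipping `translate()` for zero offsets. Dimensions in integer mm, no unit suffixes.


// leg_h = 469 - 20 = 449
// arm post h = 232 - 32 = 200
translate([461, 334, 449]) cube([494, 408, 20]);
translate([461, 334, 0]) cube([46, 46, 449]);
translate([909, 334, 0]) cube([46, 46, 449]);
translate([461, 696, 0]) cube([46, 46, 449]);
translate([909, 696, 0]) cube([46, 46, 449]);
translate([461, 713, 469]) cube([494, 29, 392]);
translate([461, 334, 669]) cube([32, 379, 32]);
translate([923, 334, 669]) cube([32, 379, 32]);
translate([461, 334, 469]) cube([32, 32, 200]);
translate([923, 334, 469]) cube([32, 32, 200]);


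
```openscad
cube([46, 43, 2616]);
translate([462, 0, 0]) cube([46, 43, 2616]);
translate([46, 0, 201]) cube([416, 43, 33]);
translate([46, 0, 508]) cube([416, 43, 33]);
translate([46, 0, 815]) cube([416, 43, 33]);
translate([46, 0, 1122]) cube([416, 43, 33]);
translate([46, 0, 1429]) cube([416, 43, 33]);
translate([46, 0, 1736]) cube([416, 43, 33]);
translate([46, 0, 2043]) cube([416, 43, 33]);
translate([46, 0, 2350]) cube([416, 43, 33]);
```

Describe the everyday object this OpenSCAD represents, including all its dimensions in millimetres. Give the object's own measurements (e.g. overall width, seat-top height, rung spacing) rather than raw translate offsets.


A straight ladder. Two 46×43 mm vertical rails, 2616 mm tall, stand 508 mm apart (outside-to-outside) with their front faces coplanar on the −y side. 8 rungs, each 43 mm deep and 33 mm tall, span between the inner faces of the rails, front faces flush with the rails. The lowest rung's underside is at z = 201 mm and rungs are spaced 307 mm apart (underside to underside).


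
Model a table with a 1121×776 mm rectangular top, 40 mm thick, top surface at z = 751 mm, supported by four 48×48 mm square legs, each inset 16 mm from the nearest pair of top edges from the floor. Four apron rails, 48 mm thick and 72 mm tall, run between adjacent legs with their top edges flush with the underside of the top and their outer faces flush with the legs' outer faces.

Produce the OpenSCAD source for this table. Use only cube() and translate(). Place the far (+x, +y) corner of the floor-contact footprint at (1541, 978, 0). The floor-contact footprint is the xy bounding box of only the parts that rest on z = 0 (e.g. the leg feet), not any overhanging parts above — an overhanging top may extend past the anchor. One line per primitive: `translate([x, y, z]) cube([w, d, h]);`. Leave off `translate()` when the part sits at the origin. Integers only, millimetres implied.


translate([436, 218, 711]) cube([1121, 776, 40]);
translate([452, 234, 0]) cube([48, 48, 711]);
translate([1493, 234, 0]) cube([48, 48, 711]);
translate([452, 930, 0]) cube([48, 48, 711]);
translate([1493, 930, 0]) cube([48, 48, 711]);
translate([500, 234, 639]) cube([993, 48, 72]);
translate([500, 930, 639]) cube([993, 48, 72]);
translate([452, 282, 639]) cube([48, 648, 72]);
translate([1493, 282, 639]) cube([48, 648, 72]);


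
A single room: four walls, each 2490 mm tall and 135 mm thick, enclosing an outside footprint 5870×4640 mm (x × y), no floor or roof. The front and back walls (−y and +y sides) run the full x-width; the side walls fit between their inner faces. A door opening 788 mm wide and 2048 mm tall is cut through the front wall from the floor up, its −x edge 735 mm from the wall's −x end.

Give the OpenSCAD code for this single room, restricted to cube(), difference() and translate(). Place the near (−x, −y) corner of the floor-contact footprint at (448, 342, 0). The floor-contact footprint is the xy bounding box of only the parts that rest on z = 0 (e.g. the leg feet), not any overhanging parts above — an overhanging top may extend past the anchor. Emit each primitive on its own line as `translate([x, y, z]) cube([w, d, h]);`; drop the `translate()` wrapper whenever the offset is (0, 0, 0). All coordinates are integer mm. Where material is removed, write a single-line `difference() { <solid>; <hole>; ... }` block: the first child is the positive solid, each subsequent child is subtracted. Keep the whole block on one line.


difference() { translate([448, 342, 0]) cube([5870, 135, 2490]); translate([1183, 342, 0]) cube([788, 135, 2048]); }
translate([448, 4847, 0]) cube([5870, 135, 2490]);
translate([448, 477, 0]) cube([135, 4370, 2490]);
translate([6183, 477, 0]) cube([135, 4370, 2490]);
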